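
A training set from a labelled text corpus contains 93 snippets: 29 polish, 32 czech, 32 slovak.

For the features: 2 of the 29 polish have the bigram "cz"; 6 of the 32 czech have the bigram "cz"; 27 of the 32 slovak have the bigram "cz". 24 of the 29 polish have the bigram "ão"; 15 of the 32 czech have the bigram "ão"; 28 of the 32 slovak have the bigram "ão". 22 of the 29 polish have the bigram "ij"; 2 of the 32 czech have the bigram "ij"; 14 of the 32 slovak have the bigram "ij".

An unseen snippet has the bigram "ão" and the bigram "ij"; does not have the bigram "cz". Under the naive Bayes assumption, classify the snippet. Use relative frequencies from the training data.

polish

polish: (29/93) × (27/29) × (24/29) × (22/29) ≈ 0.182271
czech: (32/93) × (26/32) × (15/32) × (2/32) ≈ 0.00819052
slovak: (32/93) × (5/32) × (28/32) × (14/32) ≈ 0.0205813
Highest score → polish.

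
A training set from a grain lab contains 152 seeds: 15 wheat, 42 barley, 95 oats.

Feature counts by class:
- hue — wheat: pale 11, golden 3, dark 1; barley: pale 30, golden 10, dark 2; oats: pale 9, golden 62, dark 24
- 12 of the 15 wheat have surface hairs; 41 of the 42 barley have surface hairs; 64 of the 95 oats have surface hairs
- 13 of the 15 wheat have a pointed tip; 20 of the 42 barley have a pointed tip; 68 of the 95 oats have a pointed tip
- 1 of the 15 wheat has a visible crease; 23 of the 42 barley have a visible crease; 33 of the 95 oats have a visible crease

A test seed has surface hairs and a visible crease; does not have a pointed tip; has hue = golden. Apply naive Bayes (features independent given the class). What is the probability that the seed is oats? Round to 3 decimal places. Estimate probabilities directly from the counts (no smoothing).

0.594

wheat: (15/152) × (3/15) × (12/15) × (2/15) × (1/15) ≈ 0.000140351
barley: (42/152) × (10/42) × (41/42) × (22/42) × (23/42) ≈ 0.0184223
oats: (95/152) × (62/95) × (64/95) × (27/95) × (33/95) ≈ 0.0271291
P(oats | x) = 0.0271291 / 0.045691751 ≈ 0.594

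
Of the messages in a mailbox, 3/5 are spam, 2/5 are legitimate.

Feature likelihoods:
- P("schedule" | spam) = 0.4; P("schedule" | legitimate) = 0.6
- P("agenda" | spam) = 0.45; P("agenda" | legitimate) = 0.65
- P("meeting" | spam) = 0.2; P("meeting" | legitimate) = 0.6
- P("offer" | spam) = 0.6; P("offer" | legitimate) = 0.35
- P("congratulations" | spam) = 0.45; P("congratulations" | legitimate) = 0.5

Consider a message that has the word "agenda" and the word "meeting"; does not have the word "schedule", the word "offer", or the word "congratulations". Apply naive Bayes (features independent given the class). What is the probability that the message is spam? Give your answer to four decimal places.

spam: 0.6 × (1−0.4) × 0.45 × 0.2 × (1−0.6) × (1−0.45) = 0.007128
legitimate: 0.4 × (1−0.6) × 0.65 × 0.6 × (1−0.35) × (1−0.5) = 0.02028
P(spam | x) = 0.007128 / 0.027408 ≈ 0.2601

0.2601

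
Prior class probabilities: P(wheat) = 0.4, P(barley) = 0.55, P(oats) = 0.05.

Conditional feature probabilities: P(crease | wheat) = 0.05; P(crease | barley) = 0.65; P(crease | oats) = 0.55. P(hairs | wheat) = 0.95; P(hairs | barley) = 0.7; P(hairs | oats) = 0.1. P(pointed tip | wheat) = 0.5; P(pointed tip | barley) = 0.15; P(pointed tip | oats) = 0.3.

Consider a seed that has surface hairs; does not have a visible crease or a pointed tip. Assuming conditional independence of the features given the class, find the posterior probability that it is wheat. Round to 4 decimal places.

0.6085

wheat: 0.4 × (1−0.05) × 0.95 × (1−0.5) = 0.1805
barley: 0.55 × (1−0.65) × 0.7 × (1−0.15) = 0.1145375
oats: 0.05 × (1−0.55) × 0.1 × (1−0.3) = 0.001575
P(wheat | x) = 0.1805 / 0.2966125 ≈ 0.6085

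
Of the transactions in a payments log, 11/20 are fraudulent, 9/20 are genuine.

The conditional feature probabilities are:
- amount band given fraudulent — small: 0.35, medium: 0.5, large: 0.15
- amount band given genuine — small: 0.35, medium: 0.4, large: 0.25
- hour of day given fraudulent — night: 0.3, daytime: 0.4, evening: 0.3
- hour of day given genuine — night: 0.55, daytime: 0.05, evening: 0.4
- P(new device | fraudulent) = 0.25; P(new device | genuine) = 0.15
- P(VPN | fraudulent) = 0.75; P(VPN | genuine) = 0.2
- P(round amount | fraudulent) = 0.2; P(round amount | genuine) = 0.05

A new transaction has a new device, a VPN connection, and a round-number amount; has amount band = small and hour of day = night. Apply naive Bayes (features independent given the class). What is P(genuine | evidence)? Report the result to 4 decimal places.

fraudulent: 0.55 × 0.35 × 0.3 × 0.25 × 0.75 × 0.2 = 0.002165625
genuine: 0.45 × 0.35 × 0.55 × 0.15 × 0.2 × 0.05 = 0.0001299375
P(genuine | x) = 0.0001299375 / 0.0022955625 ≈ 0.0566

0.0566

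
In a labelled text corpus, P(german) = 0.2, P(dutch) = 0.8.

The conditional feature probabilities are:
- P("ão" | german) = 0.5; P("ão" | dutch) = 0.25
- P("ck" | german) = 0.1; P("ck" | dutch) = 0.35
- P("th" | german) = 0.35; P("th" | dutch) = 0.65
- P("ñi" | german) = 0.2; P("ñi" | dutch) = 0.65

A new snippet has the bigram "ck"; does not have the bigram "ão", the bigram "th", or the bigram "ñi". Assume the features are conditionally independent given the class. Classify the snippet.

dutch

german: 0.2 × (1−0.5) × 0.1 × (1−0.35) × (1−0.2) = 0.0052
dutch: 0.8 × (1−0.25) × 0.35 × (1−0.65) × (1−0.65) = 0.025725
Highest score → dutch.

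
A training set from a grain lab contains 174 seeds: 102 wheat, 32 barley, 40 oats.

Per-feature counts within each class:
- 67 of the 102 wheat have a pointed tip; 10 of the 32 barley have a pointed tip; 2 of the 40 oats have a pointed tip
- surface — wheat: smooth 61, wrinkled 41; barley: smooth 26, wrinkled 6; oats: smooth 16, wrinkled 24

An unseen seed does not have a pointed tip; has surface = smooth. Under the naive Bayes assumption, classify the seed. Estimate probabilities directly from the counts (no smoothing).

wheat

wheat: (102/174) × (35/102) × (61/102) ≈ 0.120295
barley: (32/174) × (22/32) × (26/32) ≈ 0.10273
oats: (40/174) × (38/40) × (16/40) ≈ 0.0873563
Highest score → wheat.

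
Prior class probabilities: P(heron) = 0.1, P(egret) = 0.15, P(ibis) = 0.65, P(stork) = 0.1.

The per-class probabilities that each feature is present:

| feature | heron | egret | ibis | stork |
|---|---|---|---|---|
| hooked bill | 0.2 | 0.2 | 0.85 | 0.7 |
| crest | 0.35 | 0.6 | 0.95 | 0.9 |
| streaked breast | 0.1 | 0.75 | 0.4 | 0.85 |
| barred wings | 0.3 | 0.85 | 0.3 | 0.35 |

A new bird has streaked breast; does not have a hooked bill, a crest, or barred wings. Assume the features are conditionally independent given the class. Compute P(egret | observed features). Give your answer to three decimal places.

heron: 0.1 × (1−0.2) × (1−0.35) × 0.1 × (1−0.3) = 0.00364
egret: 0.15 × (1−0.2) × (1−0.6) × 0.75 × (1−0.85) = 0.0054
ibis: 0.65 × (1−0.85) × (1−0.95) × 0.4 × (1−0.3) = 0.001365
stork: 0.1 × (1−0.7) × (1−0.9) × 0.85 × (1−0.35) = 0.0016575
P(egret | x) = 0.0054 / 0.0120625 ≈ 0.448

0.448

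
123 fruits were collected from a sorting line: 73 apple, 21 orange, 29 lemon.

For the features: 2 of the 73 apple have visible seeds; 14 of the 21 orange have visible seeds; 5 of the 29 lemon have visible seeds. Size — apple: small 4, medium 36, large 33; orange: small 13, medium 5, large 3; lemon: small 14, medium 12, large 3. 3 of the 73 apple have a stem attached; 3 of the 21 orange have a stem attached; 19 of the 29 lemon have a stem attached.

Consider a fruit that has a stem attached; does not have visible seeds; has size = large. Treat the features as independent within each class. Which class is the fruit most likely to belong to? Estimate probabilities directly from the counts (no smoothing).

lemon

apple: (73/123) × (71/73) × (33/73) × (3/73) ≈ 0.0107237
orange: (21/123) × (7/21) × (3/21) × (3/21) ≈ 0.00116144
lemon: (29/123) × (24/29) × (3/29) × (19/29) ≈ 0.0132247
Highest score → lemon.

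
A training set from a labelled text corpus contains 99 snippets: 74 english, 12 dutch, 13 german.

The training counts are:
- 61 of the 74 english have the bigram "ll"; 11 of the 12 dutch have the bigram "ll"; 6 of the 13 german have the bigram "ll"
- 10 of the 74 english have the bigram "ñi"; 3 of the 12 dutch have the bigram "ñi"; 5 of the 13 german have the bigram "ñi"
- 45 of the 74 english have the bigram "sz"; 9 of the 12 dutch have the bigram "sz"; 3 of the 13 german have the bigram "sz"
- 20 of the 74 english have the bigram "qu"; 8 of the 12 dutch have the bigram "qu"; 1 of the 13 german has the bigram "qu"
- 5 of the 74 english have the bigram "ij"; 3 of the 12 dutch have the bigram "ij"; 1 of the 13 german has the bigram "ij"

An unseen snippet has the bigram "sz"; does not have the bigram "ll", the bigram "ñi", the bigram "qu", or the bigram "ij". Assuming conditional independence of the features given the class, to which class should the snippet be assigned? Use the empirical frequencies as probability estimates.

english: (74/99) × (13/74) × (64/74) × (45/74) × (54/74) × (69/74) ≈ 0.0469912
dutch: (12/99) × (1/12) × (9/12) × (9/12) × (4/12) × (9/12) ≈ 0.00142045
german: (13/99) × (7/13) × (8/13) × (3/13) × (12/13) × (12/13) ≈ 0.00855585
Highest score → english.

english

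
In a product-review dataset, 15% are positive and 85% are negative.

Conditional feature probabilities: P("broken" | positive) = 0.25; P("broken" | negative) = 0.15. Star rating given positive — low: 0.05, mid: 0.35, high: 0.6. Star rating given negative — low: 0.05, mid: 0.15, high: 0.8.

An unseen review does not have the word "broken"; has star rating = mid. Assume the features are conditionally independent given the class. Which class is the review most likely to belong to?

positive: 0.15 × (1−0.25) × 0.35 = 0.039375
negative: 0.85 × (1−0.15) × 0.15 = 0.108375
Highest score → negative.

negative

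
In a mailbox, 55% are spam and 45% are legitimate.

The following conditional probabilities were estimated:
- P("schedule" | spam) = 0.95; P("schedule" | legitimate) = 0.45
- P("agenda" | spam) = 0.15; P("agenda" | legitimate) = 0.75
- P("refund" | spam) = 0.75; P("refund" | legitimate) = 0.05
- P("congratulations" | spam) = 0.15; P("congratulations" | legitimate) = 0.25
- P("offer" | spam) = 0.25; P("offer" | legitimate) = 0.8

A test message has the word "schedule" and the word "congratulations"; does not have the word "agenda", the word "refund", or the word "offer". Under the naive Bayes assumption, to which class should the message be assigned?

spam

spam: 0.55 × 0.95 × (1−0.15) × (1−0.75) × 0.15 × (1−0.25) = 0.012491015625
legitimate: 0.45 × 0.45 × (1−0.75) × (1−0.05) × 0.25 × (1−0.8) = 0.0024046875
Highest score → spam.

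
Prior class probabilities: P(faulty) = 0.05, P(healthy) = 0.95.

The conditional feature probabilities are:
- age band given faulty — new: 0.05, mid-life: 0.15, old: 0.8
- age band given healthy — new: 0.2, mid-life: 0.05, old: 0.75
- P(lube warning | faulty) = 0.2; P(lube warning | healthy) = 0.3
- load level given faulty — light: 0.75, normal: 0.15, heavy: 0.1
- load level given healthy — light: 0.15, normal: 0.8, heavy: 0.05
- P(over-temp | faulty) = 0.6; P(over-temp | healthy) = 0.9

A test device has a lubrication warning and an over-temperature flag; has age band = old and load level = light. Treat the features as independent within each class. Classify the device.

faulty: 0.05 × 0.8 × 0.2 × 0.75 × 0.6 = 0.0036
healthy: 0.95 × 0.75 × 0.3 × 0.15 × 0.9 = 0.02885625
Highest score → healthy.

healthy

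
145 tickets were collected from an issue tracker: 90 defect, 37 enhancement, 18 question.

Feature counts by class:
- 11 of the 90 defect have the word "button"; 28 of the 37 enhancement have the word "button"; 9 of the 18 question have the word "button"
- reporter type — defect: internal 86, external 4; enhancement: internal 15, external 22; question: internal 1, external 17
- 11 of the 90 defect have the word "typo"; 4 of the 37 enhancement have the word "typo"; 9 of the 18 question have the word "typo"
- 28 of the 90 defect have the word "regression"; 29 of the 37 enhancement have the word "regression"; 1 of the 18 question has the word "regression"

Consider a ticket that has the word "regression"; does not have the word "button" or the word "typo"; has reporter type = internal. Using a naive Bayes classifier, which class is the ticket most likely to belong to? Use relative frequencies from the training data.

defect

defect: (90/145) × (79/90) × (86/90) × (79/90) × (28/90) ≈ 0.142172
enhancement: (37/145) × (9/37) × (15/37) × (33/37) × (29/37) ≈ 0.0175903
question: (18/145) × (9/18) × (1/18) × (9/18) × (1/18) ≈ 0.0000957854
Highest score → defect.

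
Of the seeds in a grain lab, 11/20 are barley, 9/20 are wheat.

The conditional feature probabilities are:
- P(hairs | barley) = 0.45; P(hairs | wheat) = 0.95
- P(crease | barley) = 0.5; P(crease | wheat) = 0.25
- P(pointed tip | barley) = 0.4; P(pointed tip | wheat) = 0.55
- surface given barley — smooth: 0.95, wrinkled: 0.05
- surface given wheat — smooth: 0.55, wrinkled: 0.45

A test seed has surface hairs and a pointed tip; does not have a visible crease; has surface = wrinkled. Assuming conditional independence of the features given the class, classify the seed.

barley: 0.55 × 0.45 × (1−0.5) × 0.4 × 0.05 = 0.002475
wheat: 0.45 × 0.95 × (1−0.25) × 0.55 × 0.45 = 0.0793546875
Highest score → wheat.

wheat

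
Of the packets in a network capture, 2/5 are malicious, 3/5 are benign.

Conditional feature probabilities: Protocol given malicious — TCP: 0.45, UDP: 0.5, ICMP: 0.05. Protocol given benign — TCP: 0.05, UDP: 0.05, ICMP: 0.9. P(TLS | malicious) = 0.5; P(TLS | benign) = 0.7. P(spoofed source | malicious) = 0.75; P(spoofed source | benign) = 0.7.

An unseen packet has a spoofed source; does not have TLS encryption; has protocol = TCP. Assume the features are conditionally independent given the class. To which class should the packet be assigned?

malicious: 0.4 × 0.45 × (1−0.5) × 0.75 = 0.0675
benign: 0.6 × 0.05 × (1−0.7) × 0.7 = 0.0063
Highest score → malicious.

malicious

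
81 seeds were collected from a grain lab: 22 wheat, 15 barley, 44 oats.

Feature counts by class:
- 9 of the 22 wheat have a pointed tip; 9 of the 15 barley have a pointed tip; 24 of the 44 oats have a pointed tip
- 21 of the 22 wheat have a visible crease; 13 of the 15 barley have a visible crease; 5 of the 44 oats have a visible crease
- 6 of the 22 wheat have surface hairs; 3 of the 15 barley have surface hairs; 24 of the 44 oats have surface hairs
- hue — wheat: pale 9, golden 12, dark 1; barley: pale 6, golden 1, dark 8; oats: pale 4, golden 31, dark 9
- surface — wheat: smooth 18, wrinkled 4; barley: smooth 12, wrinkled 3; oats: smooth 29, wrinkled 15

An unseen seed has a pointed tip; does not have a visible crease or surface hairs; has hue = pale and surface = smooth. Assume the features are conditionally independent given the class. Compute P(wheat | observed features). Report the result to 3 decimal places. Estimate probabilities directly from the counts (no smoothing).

0.101

wheat: (22/81) × (9/22) × (1/22) × (16/22) × (9/22) × (18/22) ≈ 0.00122942
barley: (15/81) × (9/15) × (2/15) × (12/15) × (6/15) × (12/15) ≈ 0.00379259
oats: (44/81) × (24/44) × (39/44) × (20/44) × (4/44) × (29/44) ≈ 0.00715267
P(wheat | x) = 0.00122942 / 0.01217468 ≈ 0.101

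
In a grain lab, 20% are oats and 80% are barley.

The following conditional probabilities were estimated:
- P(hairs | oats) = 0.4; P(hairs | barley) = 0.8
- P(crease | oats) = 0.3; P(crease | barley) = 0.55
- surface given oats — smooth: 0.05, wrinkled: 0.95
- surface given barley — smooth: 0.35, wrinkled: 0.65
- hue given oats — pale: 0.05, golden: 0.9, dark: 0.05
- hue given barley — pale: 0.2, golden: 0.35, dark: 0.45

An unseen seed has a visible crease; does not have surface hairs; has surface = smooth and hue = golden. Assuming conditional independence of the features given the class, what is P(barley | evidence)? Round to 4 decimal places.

0.8694

oats: 0.2 × (1−0.4) × 0.3 × 0.05 × 0.9 = 0.00162
barley: 0.8 × (1−0.8) × 0.55 × 0.35 × 0.35 = 0.01078
P(barley | x) = 0.01078 / 0.0124 ≈ 0.8694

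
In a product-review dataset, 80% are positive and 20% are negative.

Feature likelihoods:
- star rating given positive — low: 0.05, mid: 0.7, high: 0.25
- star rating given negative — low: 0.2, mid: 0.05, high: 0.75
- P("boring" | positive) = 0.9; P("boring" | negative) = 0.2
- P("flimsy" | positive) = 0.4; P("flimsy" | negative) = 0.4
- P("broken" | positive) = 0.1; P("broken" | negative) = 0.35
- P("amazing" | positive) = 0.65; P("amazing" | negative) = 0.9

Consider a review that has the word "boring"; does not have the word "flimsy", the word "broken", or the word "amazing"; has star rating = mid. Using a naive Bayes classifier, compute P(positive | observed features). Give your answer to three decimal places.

positive: 0.8 × 0.7 × 0.9 × (1−0.4) × (1−0.1) × (1−0.65) = 0.095256
negative: 0.2 × 0.05 × 0.2 × (1−0.4) × (1−0.35) × (1−0.9) = 0.000078
P(positive | x) = 0.095256 / 0.095334 ≈ 0.999

0.999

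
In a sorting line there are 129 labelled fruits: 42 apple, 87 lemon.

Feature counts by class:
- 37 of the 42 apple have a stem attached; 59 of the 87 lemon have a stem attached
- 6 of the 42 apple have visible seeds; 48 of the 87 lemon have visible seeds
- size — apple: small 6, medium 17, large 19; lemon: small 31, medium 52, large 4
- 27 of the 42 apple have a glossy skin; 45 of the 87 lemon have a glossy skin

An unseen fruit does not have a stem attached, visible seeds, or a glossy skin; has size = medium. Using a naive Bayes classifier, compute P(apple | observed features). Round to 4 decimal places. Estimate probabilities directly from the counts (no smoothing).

0.1461

apple: (42/129) × (5/42) × (36/42) × (17/42) × (15/42) ≈ 0.00480259
lemon: (87/129) × (28/87) × (39/87) × (52/87) × (42/87) ≈ 0.0280755
P(apple | x) = 0.00480259 / 0.03287809 ≈ 0.1461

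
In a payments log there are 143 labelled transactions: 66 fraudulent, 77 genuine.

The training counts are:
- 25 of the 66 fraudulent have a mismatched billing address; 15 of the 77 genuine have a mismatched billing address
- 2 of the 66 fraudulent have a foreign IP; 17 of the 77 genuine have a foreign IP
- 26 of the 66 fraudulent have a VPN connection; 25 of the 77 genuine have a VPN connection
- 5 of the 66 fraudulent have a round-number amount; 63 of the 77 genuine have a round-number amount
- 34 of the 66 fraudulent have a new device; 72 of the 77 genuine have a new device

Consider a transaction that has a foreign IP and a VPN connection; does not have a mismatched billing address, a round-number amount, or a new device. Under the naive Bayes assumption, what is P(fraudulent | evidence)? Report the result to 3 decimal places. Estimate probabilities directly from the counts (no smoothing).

fraudulent: (66/143) × (41/66) × (2/66) × (26/66) × (61/66) × (32/66) ≈ 0.00153375
genuine: (77/143) × (62/77) × (17/77) × (25/77) × (14/77) × (5/77) ≈ 0.000366927
P(fraudulent | x) = 0.00153375 / 0.001900677 ≈ 0.807

0.807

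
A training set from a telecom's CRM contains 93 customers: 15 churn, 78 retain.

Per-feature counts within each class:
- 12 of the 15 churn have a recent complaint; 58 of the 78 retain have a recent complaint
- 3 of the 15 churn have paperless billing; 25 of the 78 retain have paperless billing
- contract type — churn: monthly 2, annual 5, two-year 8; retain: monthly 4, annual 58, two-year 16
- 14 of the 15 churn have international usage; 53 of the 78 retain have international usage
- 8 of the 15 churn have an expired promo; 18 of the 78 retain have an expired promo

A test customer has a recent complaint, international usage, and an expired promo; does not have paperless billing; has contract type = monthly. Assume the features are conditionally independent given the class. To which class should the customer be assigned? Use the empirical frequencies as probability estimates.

churn: (15/93) × (12/15) × (12/15) × (2/15) × (14/15) × (8/15) ≈ 0.00685114
retain: (78/93) × (58/78) × (53/78) × (4/78) × (53/78) × (18/78) ≈ 0.00340762
Highest score → churn.

churn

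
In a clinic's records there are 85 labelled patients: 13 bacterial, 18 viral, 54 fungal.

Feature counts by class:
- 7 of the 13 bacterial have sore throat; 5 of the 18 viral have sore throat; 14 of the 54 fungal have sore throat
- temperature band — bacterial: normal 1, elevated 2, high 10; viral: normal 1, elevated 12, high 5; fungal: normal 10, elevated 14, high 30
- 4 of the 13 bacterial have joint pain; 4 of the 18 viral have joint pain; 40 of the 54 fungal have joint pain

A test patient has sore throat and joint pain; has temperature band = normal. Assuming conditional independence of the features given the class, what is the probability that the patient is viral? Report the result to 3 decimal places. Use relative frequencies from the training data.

bacterial: (13/85) × (7/13) × (1/13) × (4/13) ≈ 0.00194918
viral: (18/85) × (5/18) × (1/18) × (4/18) ≈ 0.000726216
fungal: (54/85) × (14/54) × (10/54) × (40/54) ≈ 0.0225934
P(viral | x) = 0.000726216 / 0.025268796 ≈ 0.029

0.029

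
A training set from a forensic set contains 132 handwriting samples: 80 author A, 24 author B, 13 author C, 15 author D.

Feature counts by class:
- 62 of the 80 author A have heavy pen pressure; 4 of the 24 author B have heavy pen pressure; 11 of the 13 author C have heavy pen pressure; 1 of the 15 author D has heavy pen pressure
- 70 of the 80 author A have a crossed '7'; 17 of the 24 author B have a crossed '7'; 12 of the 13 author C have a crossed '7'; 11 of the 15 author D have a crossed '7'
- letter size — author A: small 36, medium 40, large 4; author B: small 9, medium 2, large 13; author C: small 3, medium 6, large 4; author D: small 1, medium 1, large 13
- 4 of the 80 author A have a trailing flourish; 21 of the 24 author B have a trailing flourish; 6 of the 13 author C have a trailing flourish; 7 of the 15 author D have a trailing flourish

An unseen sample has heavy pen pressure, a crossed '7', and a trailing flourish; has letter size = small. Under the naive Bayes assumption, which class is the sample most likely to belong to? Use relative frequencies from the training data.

author A: (80/132) × (62/80) × (70/80) × (36/80) × (4/80) ≈ 0.00924716
author B: (24/132) × (4/24) × (17/24) × (9/24) × (21/24) ≈ 0.00704309
author C: (13/132) × (11/13) × (12/13) × (3/13) × (6/13) ≈ 0.00819299
author D: (15/132) × (1/15) × (11/15) × (1/15) × (7/15) ≈ 0.00017284
Highest score → author A.

author A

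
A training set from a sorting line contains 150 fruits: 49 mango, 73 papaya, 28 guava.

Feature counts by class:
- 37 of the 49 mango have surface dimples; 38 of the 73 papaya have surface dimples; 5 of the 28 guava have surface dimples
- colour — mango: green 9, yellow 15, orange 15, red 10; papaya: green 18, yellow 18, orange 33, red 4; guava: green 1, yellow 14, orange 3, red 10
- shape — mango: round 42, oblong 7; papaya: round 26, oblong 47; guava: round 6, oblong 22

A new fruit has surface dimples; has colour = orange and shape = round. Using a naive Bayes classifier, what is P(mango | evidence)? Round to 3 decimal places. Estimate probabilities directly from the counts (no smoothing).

mango: (49/150) × (37/49) × (15/49) × (42/49) ≈ 0.064723
papaya: (73/150) × (38/73) × (33/73) × (26/73) ≈ 0.0407881
guava: (28/150) × (5/28) × (3/28) × (6/28) ≈ 0.000765306
P(mango | x) = 0.064723 / 0.106276406 ≈ 0.609

0.609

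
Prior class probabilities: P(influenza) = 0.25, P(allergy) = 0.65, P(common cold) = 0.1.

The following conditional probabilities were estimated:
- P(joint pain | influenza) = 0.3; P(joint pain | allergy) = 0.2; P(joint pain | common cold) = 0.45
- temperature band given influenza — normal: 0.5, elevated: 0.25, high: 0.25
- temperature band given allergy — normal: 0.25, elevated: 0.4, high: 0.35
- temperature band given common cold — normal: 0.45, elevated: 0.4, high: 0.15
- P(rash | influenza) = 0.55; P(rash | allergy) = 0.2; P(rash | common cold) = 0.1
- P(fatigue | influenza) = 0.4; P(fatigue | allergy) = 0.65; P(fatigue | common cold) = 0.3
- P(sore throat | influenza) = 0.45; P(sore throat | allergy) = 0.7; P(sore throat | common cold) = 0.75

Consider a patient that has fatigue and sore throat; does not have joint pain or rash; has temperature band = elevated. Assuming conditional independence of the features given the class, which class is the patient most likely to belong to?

influenza: 0.25 × (1−0.3) × 0.25 × (1−0.55) × 0.4 × 0.45 = 0.00354375
allergy: 0.65 × (1−0.2) × 0.4 × (1−0.2) × 0.65 × 0.7 = 0.075712
common cold: 0.1 × (1−0.45) × 0.4 × (1−0.1) × 0.3 × 0.75 = 0.004455
Highest score → allergy.

allergy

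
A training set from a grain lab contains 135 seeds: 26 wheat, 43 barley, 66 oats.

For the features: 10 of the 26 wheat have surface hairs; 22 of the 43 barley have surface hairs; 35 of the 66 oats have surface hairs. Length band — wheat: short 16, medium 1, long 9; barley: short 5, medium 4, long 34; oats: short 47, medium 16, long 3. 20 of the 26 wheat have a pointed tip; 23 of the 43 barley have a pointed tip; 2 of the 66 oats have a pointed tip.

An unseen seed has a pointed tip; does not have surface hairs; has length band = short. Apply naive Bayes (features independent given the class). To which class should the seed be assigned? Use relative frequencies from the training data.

wheat

wheat: (26/135) × (16/26) × (16/26) × (20/26) ≈ 0.0561034
barley: (43/135) × (21/43) × (5/43) × (23/43) ≈ 0.0096749
oats: (66/135) × (31/66) × (47/66) × (2/66) ≈ 0.00495528
Highest score → wheat.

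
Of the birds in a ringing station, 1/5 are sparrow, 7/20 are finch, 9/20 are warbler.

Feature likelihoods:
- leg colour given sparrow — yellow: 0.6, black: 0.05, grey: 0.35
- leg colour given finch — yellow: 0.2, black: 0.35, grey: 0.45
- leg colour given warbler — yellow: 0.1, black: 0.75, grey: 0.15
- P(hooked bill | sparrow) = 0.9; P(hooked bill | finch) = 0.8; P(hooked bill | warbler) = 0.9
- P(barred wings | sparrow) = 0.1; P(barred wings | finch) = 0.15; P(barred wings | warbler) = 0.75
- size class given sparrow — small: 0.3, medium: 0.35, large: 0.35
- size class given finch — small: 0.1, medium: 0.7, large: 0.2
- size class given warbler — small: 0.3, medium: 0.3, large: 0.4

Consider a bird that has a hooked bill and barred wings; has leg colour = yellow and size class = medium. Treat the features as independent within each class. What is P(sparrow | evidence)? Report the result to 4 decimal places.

0.2014

sparrow: 0.2 × 0.6 × 0.9 × 0.1 × 0.35 = 0.00378
finch: 0.35 × 0.2 × 0.8 × 0.15 × 0.7 = 0.00588
warbler: 0.45 × 0.1 × 0.9 × 0.75 × 0.3 = 0.0091125
P(sparrow | x) = 0.00378 / 0.0187725 ≈ 0.2014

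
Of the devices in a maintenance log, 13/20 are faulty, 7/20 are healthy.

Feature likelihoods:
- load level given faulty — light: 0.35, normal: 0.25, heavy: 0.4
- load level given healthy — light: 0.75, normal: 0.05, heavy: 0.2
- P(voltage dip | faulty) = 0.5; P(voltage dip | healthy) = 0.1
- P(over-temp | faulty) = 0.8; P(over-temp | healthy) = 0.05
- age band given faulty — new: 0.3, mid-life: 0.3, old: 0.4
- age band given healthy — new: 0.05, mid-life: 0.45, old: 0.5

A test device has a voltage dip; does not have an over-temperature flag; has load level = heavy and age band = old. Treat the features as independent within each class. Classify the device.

faulty: 0.65 × 0.4 × 0.5 × (1−0.8) × 0.4 = 0.0104
healthy: 0.35 × 0.2 × 0.1 × (1−0.05) × 0.5 = 0.003325
Highest score → faulty.

faulty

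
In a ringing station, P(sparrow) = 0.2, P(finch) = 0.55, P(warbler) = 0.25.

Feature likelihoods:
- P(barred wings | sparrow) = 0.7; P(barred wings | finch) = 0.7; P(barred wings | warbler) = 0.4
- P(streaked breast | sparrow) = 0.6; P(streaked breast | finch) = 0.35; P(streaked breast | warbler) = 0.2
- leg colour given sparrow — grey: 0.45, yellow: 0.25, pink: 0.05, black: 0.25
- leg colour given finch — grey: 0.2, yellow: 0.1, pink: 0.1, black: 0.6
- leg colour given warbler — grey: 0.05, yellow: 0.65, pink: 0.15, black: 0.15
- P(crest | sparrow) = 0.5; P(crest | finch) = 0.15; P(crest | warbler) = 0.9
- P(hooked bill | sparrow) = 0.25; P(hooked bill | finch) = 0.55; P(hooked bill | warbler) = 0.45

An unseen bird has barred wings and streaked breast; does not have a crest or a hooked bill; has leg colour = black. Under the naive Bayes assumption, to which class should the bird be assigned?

sparrow: 0.2 × 0.7 × 0.6 × 0.25 × (1−0.5) × (1−0.25) = 0.007875
finch: 0.55 × 0.7 × 0.35 × 0.6 × (1−0.15) × (1−0.55) = 0.030925125
warbler: 0.25 × 0.4 × 0.2 × 0.15 × (1−0.9) × (1−0.45) = 0.000165
Highest score → finch.

finch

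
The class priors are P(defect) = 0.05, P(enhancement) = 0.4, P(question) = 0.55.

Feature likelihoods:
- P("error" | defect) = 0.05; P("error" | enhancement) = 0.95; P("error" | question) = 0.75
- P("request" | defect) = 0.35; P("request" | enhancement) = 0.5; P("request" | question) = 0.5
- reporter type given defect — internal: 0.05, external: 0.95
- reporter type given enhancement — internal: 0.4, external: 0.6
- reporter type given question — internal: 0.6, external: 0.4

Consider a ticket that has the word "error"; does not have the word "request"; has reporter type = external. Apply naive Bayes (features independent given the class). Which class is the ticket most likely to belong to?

defect: 0.05 × 0.05 × (1−0.35) × 0.95 = 0.00154375
enhancement: 0.4 × 0.95 × (1−0.5) × 0.6 = 0.114
question: 0.55 × 0.75 × (1−0.5) × 0.4 = 0.0825
Highest score → enhancement.

enhancement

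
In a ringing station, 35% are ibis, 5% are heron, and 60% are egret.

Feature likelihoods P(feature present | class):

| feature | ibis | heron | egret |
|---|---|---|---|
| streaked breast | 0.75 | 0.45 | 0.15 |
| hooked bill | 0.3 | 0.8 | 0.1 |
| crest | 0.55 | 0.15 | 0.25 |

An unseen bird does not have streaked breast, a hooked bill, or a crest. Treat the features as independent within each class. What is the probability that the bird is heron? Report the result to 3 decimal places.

ibis: 0.35 × (1−0.75) × (1−0.3) × (1−0.55) = 0.0275625
heron: 0.05 × (1−0.45) × (1−0.8) × (1−0.15) = 0.004675
egret: 0.6 × (1−0.15) × (1−0.1) × (1−0.25) = 0.34425
P(heron | x) = 0.004675 / 0.3764875 ≈ 0.012

0.012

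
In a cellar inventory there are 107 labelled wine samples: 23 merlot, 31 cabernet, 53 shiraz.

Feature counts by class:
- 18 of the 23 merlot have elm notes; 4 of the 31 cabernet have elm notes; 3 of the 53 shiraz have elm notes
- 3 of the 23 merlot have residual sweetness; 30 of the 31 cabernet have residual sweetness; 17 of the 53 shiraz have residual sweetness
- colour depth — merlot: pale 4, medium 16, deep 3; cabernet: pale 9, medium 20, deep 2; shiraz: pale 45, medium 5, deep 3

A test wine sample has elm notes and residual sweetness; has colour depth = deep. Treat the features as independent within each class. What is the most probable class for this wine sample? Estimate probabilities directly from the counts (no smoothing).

merlot

merlot: (23/107) × (18/23) × (3/23) × (3/23) ≈ 0.00286204
cabernet: (31/107) × (4/31) × (30/31) × (2/31) ≈ 0.00233402
shiraz: (53/107) × (3/53) × (17/53) × (3/53) ≈ 0.000509045
Highest score → merlot.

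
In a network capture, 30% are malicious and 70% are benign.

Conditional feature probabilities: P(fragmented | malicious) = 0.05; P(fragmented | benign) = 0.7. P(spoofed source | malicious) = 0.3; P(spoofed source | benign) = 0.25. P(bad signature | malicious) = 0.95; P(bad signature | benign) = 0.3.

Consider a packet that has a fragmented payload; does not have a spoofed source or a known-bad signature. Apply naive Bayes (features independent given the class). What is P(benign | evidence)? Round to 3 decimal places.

0.998

malicious: 0.3 × 0.05 × (1−0.3) × (1−0.95) = 0.000525
benign: 0.7 × 0.7 × (1−0.25) × (1−0.3) = 0.25725
P(benign | x) = 0.25725 / 0.257775 ≈ 0.998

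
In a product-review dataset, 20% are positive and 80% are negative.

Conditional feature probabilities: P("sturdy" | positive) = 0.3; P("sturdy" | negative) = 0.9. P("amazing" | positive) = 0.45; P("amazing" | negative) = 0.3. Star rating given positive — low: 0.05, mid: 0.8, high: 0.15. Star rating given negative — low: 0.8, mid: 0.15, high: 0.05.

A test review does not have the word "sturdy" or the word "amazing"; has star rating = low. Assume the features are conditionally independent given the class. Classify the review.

negative

positive: 0.2 × (1−0.3) × (1−0.45) × 0.05 = 0.00385
negative: 0.8 × (1−0.9) × (1−0.3) × 0.8 = 0.0448
Highest score → negative.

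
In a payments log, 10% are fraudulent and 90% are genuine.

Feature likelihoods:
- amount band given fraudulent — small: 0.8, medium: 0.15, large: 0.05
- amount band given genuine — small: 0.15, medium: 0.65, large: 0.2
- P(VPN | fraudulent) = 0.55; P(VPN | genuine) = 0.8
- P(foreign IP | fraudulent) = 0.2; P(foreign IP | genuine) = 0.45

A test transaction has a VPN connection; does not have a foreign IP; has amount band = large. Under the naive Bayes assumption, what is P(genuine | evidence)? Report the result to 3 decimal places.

fraudulent: 0.1 × 0.05 × 0.55 × (1−0.2) = 0.0022
genuine: 0.9 × 0.2 × 0.8 × (1−0.45) = 0.0792
P(genuine | x) = 0.0792 / 0.0814 ≈ 0.973

0.973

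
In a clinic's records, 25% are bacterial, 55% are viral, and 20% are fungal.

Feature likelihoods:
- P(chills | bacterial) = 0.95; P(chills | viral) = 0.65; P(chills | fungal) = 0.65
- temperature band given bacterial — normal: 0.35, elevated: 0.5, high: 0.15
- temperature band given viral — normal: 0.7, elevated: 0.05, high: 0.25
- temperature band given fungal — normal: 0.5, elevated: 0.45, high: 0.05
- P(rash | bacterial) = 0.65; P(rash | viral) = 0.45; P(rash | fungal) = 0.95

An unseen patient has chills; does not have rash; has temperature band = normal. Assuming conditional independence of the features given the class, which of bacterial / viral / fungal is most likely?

viral

bacterial: 0.25 × 0.95 × 0.35 × (1−0.65) = 0.02909375
viral: 0.55 × 0.65 × 0.7 × (1−0.45) = 0.1376375
fungal: 0.2 × 0.65 × 0.5 × (1−0.95) = 0.00325
Highest score → viral.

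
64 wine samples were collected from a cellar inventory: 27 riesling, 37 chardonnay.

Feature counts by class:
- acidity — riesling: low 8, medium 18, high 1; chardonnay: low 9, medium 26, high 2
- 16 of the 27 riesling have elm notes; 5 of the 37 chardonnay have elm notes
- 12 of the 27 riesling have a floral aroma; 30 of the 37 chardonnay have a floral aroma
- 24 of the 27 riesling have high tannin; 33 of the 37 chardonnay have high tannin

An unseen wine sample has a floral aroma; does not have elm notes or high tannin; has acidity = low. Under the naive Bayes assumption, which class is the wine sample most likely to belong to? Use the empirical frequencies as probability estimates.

chardonnay

riesling: (27/64) × (8/27) × (11/27) × (12/27) × (3/27) ≈ 0.00251486
chardonnay: (37/64) × (9/37) × (32/37) × (30/37) × (4/37) ≈ 0.0106608
Highest score → chardonnay.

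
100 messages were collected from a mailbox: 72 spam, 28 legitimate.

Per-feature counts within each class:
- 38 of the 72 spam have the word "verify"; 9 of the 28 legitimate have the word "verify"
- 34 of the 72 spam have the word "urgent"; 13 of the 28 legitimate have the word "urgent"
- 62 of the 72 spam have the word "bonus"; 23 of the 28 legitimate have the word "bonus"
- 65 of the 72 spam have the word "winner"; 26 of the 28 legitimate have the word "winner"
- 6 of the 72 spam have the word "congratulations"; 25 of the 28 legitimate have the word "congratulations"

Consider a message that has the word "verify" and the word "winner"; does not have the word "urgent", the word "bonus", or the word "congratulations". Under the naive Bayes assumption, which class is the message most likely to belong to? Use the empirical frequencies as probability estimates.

spam: (72/100) × (38/72) × (38/72) × (10/72) × (65/72) × (66/72) ≈ 0.0230513
legitimate: (28/100) × (9/28) × (15/28) × (5/28) × (26/28) × (3/28) ≈ 0.000856577
Highest score → spam.

spam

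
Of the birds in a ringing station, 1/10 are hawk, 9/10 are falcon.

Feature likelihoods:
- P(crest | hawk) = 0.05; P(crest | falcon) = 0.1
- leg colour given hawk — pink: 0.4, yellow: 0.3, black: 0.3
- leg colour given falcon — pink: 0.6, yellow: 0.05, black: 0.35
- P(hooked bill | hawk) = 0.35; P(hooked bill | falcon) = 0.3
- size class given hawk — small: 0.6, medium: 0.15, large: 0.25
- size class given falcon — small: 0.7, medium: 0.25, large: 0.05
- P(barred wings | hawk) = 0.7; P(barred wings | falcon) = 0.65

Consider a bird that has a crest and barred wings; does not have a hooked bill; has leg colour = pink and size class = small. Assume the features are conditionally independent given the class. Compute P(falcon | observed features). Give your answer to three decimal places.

hawk: 0.1 × 0.05 × 0.4 × (1−0.35) × 0.6 × 0.7 = 0.000546
falcon: 0.9 × 0.1 × 0.6 × (1−0.3) × 0.7 × 0.65 = 0.017199
P(falcon | x) = 0.017199 / 0.017745 ≈ 0.969

0.969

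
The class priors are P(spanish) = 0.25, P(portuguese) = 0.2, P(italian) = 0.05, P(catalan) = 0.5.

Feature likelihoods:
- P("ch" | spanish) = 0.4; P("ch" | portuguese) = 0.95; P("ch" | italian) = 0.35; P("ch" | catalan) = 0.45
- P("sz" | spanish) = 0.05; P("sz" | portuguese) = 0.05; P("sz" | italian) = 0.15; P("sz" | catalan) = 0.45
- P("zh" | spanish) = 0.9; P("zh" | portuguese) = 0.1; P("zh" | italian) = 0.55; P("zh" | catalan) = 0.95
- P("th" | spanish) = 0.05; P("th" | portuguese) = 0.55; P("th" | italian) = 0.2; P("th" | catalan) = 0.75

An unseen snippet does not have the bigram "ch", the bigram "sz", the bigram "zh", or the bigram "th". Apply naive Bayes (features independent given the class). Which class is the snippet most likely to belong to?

spanish

spanish: 0.25 × (1−0.4) × (1−0.05) × (1−0.9) × (1−0.05) = 0.0135375
portuguese: 0.2 × (1−0.95) × (1−0.05) × (1−0.1) × (1−0.55) = 0.0038475
italian: 0.05 × (1−0.35) × (1−0.15) × (1−0.55) × (1−0.2) = 0.009945
catalan: 0.5 × (1−0.45) × (1−0.45) × (1−0.95) × (1−0.75) = 0.001890625
Highest score → spanish.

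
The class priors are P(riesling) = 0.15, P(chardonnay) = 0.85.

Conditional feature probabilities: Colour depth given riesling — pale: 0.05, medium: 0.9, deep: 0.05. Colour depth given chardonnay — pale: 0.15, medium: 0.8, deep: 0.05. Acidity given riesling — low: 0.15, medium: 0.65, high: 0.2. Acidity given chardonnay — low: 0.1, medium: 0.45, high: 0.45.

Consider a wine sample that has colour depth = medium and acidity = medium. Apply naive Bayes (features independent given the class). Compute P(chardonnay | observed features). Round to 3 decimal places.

riesling: 0.15 × 0.9 × 0.65 = 0.08775
chardonnay: 0.85 × 0.8 × 0.45 = 0.306
P(chardonnay | x) = 0.306 / 0.39375 ≈ 0.777

0.777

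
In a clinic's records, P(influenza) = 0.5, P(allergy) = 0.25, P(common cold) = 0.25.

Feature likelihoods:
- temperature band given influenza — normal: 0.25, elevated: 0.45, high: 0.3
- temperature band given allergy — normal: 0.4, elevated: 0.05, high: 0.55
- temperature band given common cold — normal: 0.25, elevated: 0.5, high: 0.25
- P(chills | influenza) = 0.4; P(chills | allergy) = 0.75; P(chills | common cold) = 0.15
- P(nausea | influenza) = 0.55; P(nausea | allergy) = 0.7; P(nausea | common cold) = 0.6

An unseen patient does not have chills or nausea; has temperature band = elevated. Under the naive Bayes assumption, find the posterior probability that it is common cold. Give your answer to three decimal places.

influenza: 0.5 × 0.45 × (1−0.4) × (1−0.55) = 0.06075
allergy: 0.25 × 0.05 × (1−0.75) × (1−0.7) = 0.0009375
common cold: 0.25 × 0.5 × (1−0.15) × (1−0.6) = 0.0425
P(common cold | x) = 0.0425 / 0.1041875 ≈ 0.408

0.408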